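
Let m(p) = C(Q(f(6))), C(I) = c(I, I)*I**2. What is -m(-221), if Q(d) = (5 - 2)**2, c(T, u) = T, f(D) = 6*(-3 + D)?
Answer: -729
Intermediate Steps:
f(D) = -18 + 6*D
Q(d) = 9 (Q(d) = 3**2 = 9)
C(I) = I**3 (C(I) = I*I**2 = I**3)
m(p) = 729 (m(p) = 9**3 = 729)
-m(-221) = -1*729 = -729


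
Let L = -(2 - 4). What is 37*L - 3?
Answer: 71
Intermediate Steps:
L = 2 (L = -1*(-2) = 2)
37*L - 3 = 37*2 - 3 = 74 - 3 = 71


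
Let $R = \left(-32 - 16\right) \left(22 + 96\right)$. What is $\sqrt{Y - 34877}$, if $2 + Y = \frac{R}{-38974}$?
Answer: $\frac{i \sqrt{13245006804367}}{19487} \approx 186.76 i$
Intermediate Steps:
$R = -5664$ ($R = \left(-48\right) 118 = -5664$)
$Y = - \frac{36142}{19487}$ ($Y = -2 - \frac{5664}{-38974} = -2 - - \frac{2832}{19487} = -2 + \frac{2832}{19487} = - \frac{36142}{19487} \approx -1.8547$)
$\sqrt{Y - 34877} = \sqrt{- \frac{36142}{19487} - 34877} = \sqrt{- \frac{679684241}{19487}} = \frac{i \sqrt{13245006804367}}{19487}$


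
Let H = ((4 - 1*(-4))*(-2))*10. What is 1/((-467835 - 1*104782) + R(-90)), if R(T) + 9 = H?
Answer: -1/572786 ≈ -1.7459e-6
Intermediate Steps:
H = -160 (H = ((4 + 4)*(-2))*10 = (8*(-2))*10 = -16*10 = -160)
R(T) = -169 (R(T) = -9 - 160 = -169)
1/((-467835 - 1*104782) + R(-90)) = 1/((-467835 - 1*104782) - 169) = 1/((-467835 - 104782) - 169) = 1/(-572617 - 169) = 1/(-572786) = -1/572786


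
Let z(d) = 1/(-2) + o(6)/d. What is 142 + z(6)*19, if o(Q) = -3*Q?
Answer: 151/2 ≈ 75.500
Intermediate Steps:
z(d) = -1/2 - 18/d (z(d) = 1/(-2) + (-3*6)/d = 1*(-1/2) - 18/d = -1/2 - 18/d)
142 + z(6)*19 = 142 + ((1/2)*(-36 - 1*6)/6)*19 = 142 + ((1/2)*(1/6)*(-36 - 6))*19 = 142 + ((1/2)*(1/6)*(-42))*19 = 142 - 7/2*19 = 142 - 133/2 = 151/2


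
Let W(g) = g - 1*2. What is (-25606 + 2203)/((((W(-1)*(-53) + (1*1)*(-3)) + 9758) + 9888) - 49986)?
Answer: 23403/30184 ≈ 0.77534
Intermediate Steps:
W(g) = -2 + g (W(g) = g - 2 = -2 + g)
(-25606 + 2203)/((((W(-1)*(-53) + (1*1)*(-3)) + 9758) + 9888) - 49986) = (-25606 + 2203)/(((((-2 - 1)*(-53) + (1*1)*(-3)) + 9758) + 9888) - 49986) = -23403/((((-3*(-53) + 1*(-3)) + 9758) + 9888) - 49986) = -23403/((((159 - 3) + 9758) + 9888) - 49986) = -23403/(((156 + 9758) + 9888) - 49986) = -23403/((9914 + 9888) - 49986) = -23403/(19802 - 49986) = -23403/(-30184) = -23403*(-1/30184) = 23403/30184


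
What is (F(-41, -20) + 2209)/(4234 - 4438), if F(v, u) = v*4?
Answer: -2045/204 ≈ -10.025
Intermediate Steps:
F(v, u) = 4*v
(F(-41, -20) + 2209)/(4234 - 4438) = (4*(-41) + 2209)/(4234 - 4438) = (-164 + 2209)/(-204) = 2045*(-1/204) = -2045/204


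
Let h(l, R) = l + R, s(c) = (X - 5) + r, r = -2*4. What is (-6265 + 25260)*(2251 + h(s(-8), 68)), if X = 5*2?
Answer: 43992420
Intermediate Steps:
X = 10
r = -8
s(c) = -3 (s(c) = (10 - 5) - 8 = 5 - 8 = -3)
h(l, R) = R + l
(-6265 + 25260)*(2251 + h(s(-8), 68)) = (-6265 + 25260)*(2251 + (68 - 3)) = 18995*(2251 + 65) = 18995*2316 = 43992420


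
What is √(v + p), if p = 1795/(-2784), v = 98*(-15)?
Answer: 5*I*√28496154/696 ≈ 38.349*I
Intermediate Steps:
v = -1470
p = -1795/2784 (p = 1795*(-1/2784) = -1795/2784 ≈ -0.64476)
√(v + p) = √(-1470 - 1795/2784) = √(-4094275/2784) = 5*I*√28496154/696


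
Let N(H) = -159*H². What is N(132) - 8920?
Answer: -2779336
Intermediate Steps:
N(132) - 8920 = -159*132² - 8920 = -159*17424 - 8920 = -2770416 - 8920 = -2779336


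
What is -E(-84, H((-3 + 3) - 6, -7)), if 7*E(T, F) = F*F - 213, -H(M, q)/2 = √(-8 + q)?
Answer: 39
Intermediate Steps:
H(M, q) = -2*√(-8 + q)
E(T, F) = -213/7 + F²/7 (E(T, F) = (F*F - 213)/7 = (F² - 213)/7 = (-213 + F²)/7 = -213/7 + F²/7)
-E(-84, H((-3 + 3) - 6, -7)) = -(-213/7 + (-2*√(-8 - 7))²/7) = -(-213/7 + (-2*I*√15)²/7) = -(-213/7 + (⅐)*(-60)) = -(-213/7 - 60/7) = -1*(-39) = 39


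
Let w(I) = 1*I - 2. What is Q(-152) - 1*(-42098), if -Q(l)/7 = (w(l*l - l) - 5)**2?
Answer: -3783569909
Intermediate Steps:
w(I) = -2 + I (w(I) = I - 2 = -2 + I)
Q(l) = -7*(-7 + l**2 - l)**2 (Q(l) = -7*((-2 + (l*l - l)) - 5)**2 = -7*((-2 + (l**2 - l)) - 5)**2 = -7*((-2 + l**2 - l) - 5)**2 = -7*(-7 + l**2 - l)**2)
Q(-152) - 1*(-42098) = -7*(-7 - 152*(-1 - 152))**2 - 1*(-42098) = -7*(-7 - 152*(-153))**2 + 42098 = -7*(-7 + 23256)**2 + 42098 = -7*23249**2 + 42098 = -7*540516001 + 42098 = -3783612007 + 42098 = -3783569909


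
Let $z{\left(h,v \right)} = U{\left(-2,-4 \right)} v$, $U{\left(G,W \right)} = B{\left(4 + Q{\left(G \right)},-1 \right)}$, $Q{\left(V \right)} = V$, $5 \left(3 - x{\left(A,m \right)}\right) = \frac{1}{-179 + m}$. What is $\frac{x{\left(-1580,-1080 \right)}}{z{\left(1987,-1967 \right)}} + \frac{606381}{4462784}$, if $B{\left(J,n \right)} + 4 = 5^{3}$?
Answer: $\frac{129775502007163}{955197752745280} \approx 0.13586$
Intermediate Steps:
$x{\left(A,m \right)} = 3 - \frac{1}{5 \left(-179 + m\right)}$
$B{\left(J,n \right)} = 121$ ($B{\left(J,n \right)} = -4 + 5^{3} = -4 + 125 = 121$)
$U{\left(G,W \right)} = 121$
$z{\left(h,v \right)} = 121 v$
$\frac{x{\left(-1580,-1080 \right)}}{z{\left(1987,-1967 \right)}} + \frac{606381}{4462784} = \frac{\frac{1}{5} \frac{1}{-179 - 1080} \left(-2686 + 15 \left(-1080\right)\right)}{121 \left(-1967\right)} + \frac{606381}{4462784} = \frac{\frac{1}{5} \frac{1}{-1259} \left(-2686 - 16200\right)}{-238007} + 606381 \cdot \frac{1}{4462784} = \frac{1}{5} \left(- \frac{1}{1259}\right) \left(-18886\right) \left(- \frac{1}{238007}\right) + \frac{606381}{4462784} = \frac{18886}{6295} \left(- \frac{1}{238007}\right) + \frac{606381}{4462784} = - \frac{2698}{214036295} + \frac{606381}{4462784} = \frac{129775502007163}{955197752745280}$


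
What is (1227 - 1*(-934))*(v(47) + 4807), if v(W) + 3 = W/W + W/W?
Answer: 10385766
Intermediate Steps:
v(W) = -1 (v(W) = -3 + (W/W + W/W) = -3 + (1 + 1) = -3 + 2 = -1)
(1227 - 1*(-934))*(v(47) + 4807) = (1227 - 1*(-934))*(-1 + 4807) = (1227 + 934)*4806 = 2161*4806 = 10385766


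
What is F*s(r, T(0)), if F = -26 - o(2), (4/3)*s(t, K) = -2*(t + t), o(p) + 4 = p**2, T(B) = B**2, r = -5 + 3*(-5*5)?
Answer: -6240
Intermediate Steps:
r = -80 (r = -5 + 3*(-25) = -5 - 75 = -80)
o(p) = -4 + p**2
s(t, K) = -3*t (s(t, K) = 3*(-2*(t + t))/4 = 3*(-4*t)/4 = -3*t)
F = -26 (F = -26 - (-4 + 2**2) = -26 - (-4 + 4) = -26 - 1*0 = -26 + 0 = -26)
F*s(r, T(0)) = -(-78)*(-80) = -26*240 = -6240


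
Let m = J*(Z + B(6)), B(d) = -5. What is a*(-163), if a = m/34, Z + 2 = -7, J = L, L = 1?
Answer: 1141/17 ≈ 67.118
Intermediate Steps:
J = 1
Z = -9 (Z = -2 - 7 = -9)
m = -14 (m = 1*(-9 - 5) = 1*(-14) = -14)
a = -7/17 (a = -14/34 = -14*1/34 = -7/17 ≈ -0.41176)
a*(-163) = -7/17*(-163) = 1141/17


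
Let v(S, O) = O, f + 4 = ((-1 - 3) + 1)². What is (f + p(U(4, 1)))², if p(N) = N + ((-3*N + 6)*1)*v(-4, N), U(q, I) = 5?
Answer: 1225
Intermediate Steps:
f = 5 (f = -4 + ((-1 - 3) + 1)² = -4 + (-4 + 1)² = -4 + (-3)² = -4 + 9 = 5)
p(N) = N + N*(6 - 3*N) (p(N) = N + ((-3*N + 6)*1)*N = N + ((6 - 3*N)*1)*N = N + (6 - 3*N)*N = N + N*(6 - 3*N))
(f + p(U(4, 1)))² = (5 + 5*(7 - 3*5))² = (5 + 5*(7 - 15))² = (5 + 5*(-8))² = (5 - 40)² = (-35)² = 1225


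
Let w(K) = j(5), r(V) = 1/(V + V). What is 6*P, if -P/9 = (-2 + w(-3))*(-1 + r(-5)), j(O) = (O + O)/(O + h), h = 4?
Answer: -264/5 ≈ -52.800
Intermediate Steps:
j(O) = 2*O/(4 + O) (j(O) = (O + O)/(O + 4) = (2*O)/(4 + O) = 2*O/(4 + O))
r(V) = 1/(2*V)
w(K) = 10/9 (w(K) = 2*5/(4 + 5) = 2*5/9 = 2*5*(⅑) = 10/9)
P = -44/5 (P = -9*(-2 + 10/9)*(-1 + (½)/(-5)) = -(-8)*(-1 + (½)*(-⅕)) = -(-8)*(-1 - ⅒) = -(-8)*(-11)/10 = -9*44/45 = -44/5 ≈ -8.8000)
6*P = 6*(-44/5) = -264/5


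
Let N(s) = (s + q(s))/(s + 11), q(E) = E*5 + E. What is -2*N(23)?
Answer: -161/17 ≈ -9.4706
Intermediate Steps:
q(E) = 6*E (q(E) = 5*E + E = 6*E)
N(s) = 7*s/(11 + s) (N(s) = (s + 6*s)/(s + 11) = (7*s)/(11 + s) = 7*s/(11 + s))
-2*N(23) = -14*23/(11 + 23) = -14*23/34 = -2*161/34 = -161/17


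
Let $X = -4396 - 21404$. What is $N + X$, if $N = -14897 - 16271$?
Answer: $-56968$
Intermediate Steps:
$N = -31168$ ($N = -14897 - 16271 = -31168$)
$X = -25800$
$N + X = -31168 - 25800 = -56968$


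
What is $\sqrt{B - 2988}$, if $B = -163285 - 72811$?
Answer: $2 i \sqrt{59771} \approx 488.96 i$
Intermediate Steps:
$B = -236096$ ($B = -163285 - 72811 = -236096$)
$\sqrt{B - 2988} = \sqrt{-236096 - 2988} = \sqrt{-239084} = 2 i \sqrt{59771}$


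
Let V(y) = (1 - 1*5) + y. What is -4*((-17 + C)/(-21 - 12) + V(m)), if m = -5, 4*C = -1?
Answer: 373/11 ≈ 33.909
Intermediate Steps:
C = -1/4 (C = (1/4)*(-1) = -1/4 ≈ -0.25000)
V(y) = -4 + y (V(y) = (1 - 5) + y = -4 + y)
-4*((-17 + C)/(-21 - 12) + V(m)) = -4*((-17 - 1/4)/(-21 - 12) + (-4 - 5)) = -4*(-69/4/(-33) - 9) = -4*(-69/4*(-1/33) - 9) = -4*(23/44 - 9) = -4*(-373/44) = 373/11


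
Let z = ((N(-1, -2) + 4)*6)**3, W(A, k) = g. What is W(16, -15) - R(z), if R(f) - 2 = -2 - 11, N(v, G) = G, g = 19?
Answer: 30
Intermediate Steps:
W(A, k) = 19
z = 1728 (z = ((-2 + 4)*6)**3 = (2*6)**3 = 12**3 = 1728)
R(f) = -11 (R(f) = 2 + (-2 - 11) = 2 - 13 = -11)
W(16, -15) - R(z) = 19 - 1*(-11) = 19 + 11 = 30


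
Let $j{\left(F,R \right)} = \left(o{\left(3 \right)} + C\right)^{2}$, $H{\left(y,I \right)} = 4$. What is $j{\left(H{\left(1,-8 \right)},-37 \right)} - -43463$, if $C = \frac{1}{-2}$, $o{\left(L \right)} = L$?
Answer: $\frac{173877}{4} \approx 43469.0$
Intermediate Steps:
$C = - \frac{1}{2} \approx -0.5$
$j{\left(F,R \right)} = \frac{25}{4}$ ($j{\left(F,R \right)} = \left(3 - \frac{1}{2}\right)^{2} = \left(\frac{5}{2}\right)^{2} = \frac{25}{4}$)
$j{\left(H{\left(1,-8 \right)},-37 \right)} - -43463 = \frac{25}{4} - -43463 = \frac{25}{4} + 43463 = \frac{173877}{4}$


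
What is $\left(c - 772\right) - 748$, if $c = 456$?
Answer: $-1064$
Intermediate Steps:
$\left(c - 772\right) - 748 = \left(456 - 772\right) - 748 = -316 - 748 = -1064$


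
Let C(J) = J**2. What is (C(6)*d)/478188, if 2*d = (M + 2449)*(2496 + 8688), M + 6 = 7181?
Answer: 53817408/13283 ≈ 4051.6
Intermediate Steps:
M = 7175 (M = -6 + 7181 = 7175)
d = 53817408 (d = ((7175 + 2449)*(2496 + 8688))/2 = (9624*11184)/2 = (1/2)*107634816 = 53817408)
(C(6)*d)/478188 = (6**2*53817408)/478188 = (36*53817408)*(1/478188) = 1937426688*(1/478188) = 53817408/13283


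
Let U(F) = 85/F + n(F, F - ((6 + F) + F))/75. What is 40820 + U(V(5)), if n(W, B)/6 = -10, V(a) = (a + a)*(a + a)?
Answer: 816401/20 ≈ 40820.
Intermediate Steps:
V(a) = 4*a² (V(a) = (2*a)*(2*a) = 4*a²)
n(W, B) = -60 (n(W, B) = 6*(-10) = -60)
U(F) = -⅘ + 85/F (U(F) = 85/F - 60/75 = 85/F - 60*1/75 = 85/F - ⅘ = -⅘ + 85/F)
40820 + U(V(5)) = 40820 + (-⅘ + 85/((4*5²))) = 40820 + (-⅘ + 85/((4*25))) = 40820 + (-⅘ + 85/100) = 40820 + (-⅘ + 85*(1/100)) = 40820 + (-⅘ + 17/20) = 40820 + 1/20 = 816401/20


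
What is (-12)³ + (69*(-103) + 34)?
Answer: -8801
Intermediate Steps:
(-12)³ + (69*(-103) + 34) = -1728 + (-7107 + 34) = -1728 - 7073 = -8801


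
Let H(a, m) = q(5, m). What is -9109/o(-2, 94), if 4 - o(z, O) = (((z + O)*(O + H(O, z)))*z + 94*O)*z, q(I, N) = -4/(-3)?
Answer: 27327/52220 ≈ 0.52330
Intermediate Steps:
q(I, N) = 4/3 (q(I, N) = -4*(-1/3) = 4/3)
H(a, m) = 4/3
o(z, O) = 4 - z*(94*O + z*(4/3 + O)*(O + z)) (o(z, O) = 4 - (((z + O)*(O + 4/3))*z + 94*O)*z = 4 - (((O + z)*(4/3 + O))*z + 94*O)*z = 4 - (((4/3 + O)*(O + z))*z + 94*O)*z = 4 - (z*(4/3 + O)*(O + z) + 94*O)*z = 4 - (94*O + z*(4/3 + O)*(O + z))*z = 4 - z*(94*O + z*(4/3 + O)*(O + z)))
-9109/o(-2, 94) = -9109/(4 - 4/3*(-2)**3 - 1*94*(-2)**3 - 1*94**2*(-2)**2 - 94*94*(-2) - 4/3*94*(-2)**2) = -9109/(4 - 4/3*(-8) - 1*94*(-8) - 1*8836*4 + 17672 - 4/3*94*4) = -9109/(4 + 32/3 + 752 - 35344 + 17672 - 1504/3) = -9109/(-52220/3) = -9109*(-3/52220) = 27327/52220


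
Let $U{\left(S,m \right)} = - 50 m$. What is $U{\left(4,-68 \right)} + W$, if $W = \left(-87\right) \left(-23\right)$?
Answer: $5401$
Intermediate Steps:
$W = 2001$
$U{\left(4,-68 \right)} + W = \left(-50\right) \left(-68\right) + 2001 = 3400 + 2001 = 5401$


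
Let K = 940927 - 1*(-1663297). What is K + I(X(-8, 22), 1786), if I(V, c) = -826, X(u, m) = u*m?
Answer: 2603398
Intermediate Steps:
X(u, m) = m*u
K = 2604224 (K = 940927 + 1663297 = 2604224)
K + I(X(-8, 22), 1786) = 2604224 - 826 = 2603398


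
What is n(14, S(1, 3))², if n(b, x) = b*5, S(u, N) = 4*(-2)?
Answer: 4900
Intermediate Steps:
S(u, N) = -8
n(b, x) = 5*b
n(14, S(1, 3))² = (5*14)² = 70² = 4900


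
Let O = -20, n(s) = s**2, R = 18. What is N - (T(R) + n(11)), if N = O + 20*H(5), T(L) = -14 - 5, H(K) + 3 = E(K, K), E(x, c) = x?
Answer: -82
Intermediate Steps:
H(K) = -3 + K
T(L) = -19
N = 20 (N = -20 + 20*(-3 + 5) = -20 + 20*2 = -20 + 40 = 20)
N - (T(R) + n(11)) = 20 - (-19 + 11**2) = 20 - (-19 + 121) = 20 - 1*102 = 20 - 102 = -82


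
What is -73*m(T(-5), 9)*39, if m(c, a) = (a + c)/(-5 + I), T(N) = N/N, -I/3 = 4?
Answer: 28470/17 ≈ 1674.7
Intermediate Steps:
I = -12 (I = -3*4 = -12)
T(N) = 1
m(c, a) = -a/17 - c/17 (m(c, a) = (a + c)/(-5 - 12) = (a + c)/(-17) = (a + c)*(-1/17) = -a/17 - c/17)
-73*m(T(-5), 9)*39 = -73*(-1/17*9 - 1/17*1)*39 = -73*(-9/17 - 1/17)*39 = -73*(-10/17)*39 = (730/17)*39 = 28470/17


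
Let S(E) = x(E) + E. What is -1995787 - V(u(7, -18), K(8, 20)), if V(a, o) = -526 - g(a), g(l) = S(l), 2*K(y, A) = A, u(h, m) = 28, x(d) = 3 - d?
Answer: -1995258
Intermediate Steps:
K(y, A) = A/2
S(E) = 3 (S(E) = (3 - E) + E = 3)
g(l) = 3
V(a, o) = -529 (V(a, o) = -526 - 1*3 = -526 - 3 = -529)
-1995787 - V(u(7, -18), K(8, 20)) = -1995787 - 1*(-529) = -1995787 + 529 = -1995258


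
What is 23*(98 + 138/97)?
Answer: 221812/97 ≈ 2286.7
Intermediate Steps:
23*(98 + 138/97) = 23*(9644/97) = 221812/97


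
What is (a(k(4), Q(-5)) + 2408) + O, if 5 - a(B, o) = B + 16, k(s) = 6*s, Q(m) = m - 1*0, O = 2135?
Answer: 4508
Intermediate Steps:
Q(m) = m (Q(m) = m + 0 = m)
a(B, o) = -11 - B (a(B, o) = 5 - (B + 16) = 5 - (16 + B) = 5 + (-16 - B) = -11 - B)
(a(k(4), Q(-5)) + 2408) + O = ((-11 - 6*4) + 2408) + 2135 = ((-11 - 1*24) + 2408) + 2135 = ((-11 - 24) + 2408) + 2135 = (-35 + 2408) + 2135 = 2373 + 2135 = 4508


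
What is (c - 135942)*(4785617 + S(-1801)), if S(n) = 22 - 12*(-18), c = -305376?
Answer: -2112083956890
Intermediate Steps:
S(n) = 238 (S(n) = 22 + 216 = 238)
(c - 135942)*(4785617 + S(-1801)) = (-305376 - 135942)*(4785617 + 238) = -441318*4785855 = -2112083956890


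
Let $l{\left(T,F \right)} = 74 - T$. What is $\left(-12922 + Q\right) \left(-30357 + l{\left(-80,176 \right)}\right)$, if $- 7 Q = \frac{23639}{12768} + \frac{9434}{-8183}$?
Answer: $\frac{40777312405526429}{104480544} \approx 3.9029 \cdot 10^{8}$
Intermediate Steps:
$Q = - \frac{10426375}{104480544}$ ($Q = - \frac{\frac{23639}{12768} + \frac{9434}{-8183}}{7} = - \frac{23639 \cdot \frac{1}{12768} + 9434 \left(- \frac{1}{8183}\right)}{7} = - \frac{\frac{3377}{1824} - \frac{9434}{8183}}{7} = \left(- \frac{1}{7}\right) \frac{10426375}{14925792} = - \frac{10426375}{104480544} \approx -0.099792$)
$\left(-12922 + Q\right) \left(-30357 + l{\left(-80,176 \right)}\right) = \left(-12922 - \frac{10426375}{104480544}\right) \left(-30357 + \left(74 - -80\right)\right) = - \frac{1350108015943 \left(-30357 + \left(74 + 80\right)\right)}{104480544} = - \frac{1350108015943 \left(-30357 + 154\right)}{104480544} = \left(- \frac{1350108015943}{104480544}\right) \left(-30203\right) = \frac{40777312405526429}{104480544}$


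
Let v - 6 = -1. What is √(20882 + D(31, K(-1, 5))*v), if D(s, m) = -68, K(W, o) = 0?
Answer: √20542 ≈ 143.32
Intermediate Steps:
v = 5 (v = 6 - 1 = 5)
√(20882 + D(31, K(-1, 5))*v) = √(20882 - 68*5) = √(20882 - 340) = √20542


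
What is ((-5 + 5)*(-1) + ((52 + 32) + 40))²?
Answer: 15376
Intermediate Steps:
((-5 + 5)*(-1) + ((52 + 32) + 40))² = (0*(-1) + (84 + 40))² = (0 + 124)² = 124² = 15376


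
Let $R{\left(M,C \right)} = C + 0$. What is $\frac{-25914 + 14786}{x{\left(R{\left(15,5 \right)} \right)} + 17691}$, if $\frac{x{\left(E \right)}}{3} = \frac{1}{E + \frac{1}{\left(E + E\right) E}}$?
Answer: $- \frac{2793128}{4440591} \approx -0.629$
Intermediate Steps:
$R{\left(M,C \right)} = C$
$x{\left(E \right)} = \frac{3}{E + \frac{1}{2 E^{2}}}$ ($x{\left(E \right)} = \frac{3}{E + \frac{1}{\left(E + E\right) E}} = \frac{3}{E + \frac{1}{2 E E}} = \frac{3}{E + \frac{\frac{1}{2} \frac{1}{E}}{E}} = \frac{3}{E + \frac{1}{2 E^{2}}}$)
$\frac{-25914 + 14786}{x{\left(R{\left(15,5 \right)} \right)} + 17691} = \frac{-25914 + 14786}{\frac{6 \cdot 5^{2}}{1 + 2 \cdot 5^{3}} + 17691} = - \frac{11128}{6 \cdot 25 \frac{1}{1 + 2 \cdot 125} + 17691} = - \frac{11128}{6 \cdot 25 \frac{1}{1 + 250} + 17691} = - \frac{11128}{6 \cdot 25 \cdot \frac{1}{251} + 17691} = - \frac{11128}{\frac{150}{251} + 17691} = - \frac{11128}{\frac{4440591}{251}} = \left(-11128\right) \frac{251}{4440591} = - \frac{2793128}{4440591}$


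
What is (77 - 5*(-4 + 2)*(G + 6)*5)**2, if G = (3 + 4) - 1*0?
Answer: 528529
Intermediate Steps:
G = 7 (G = 7 + 0 = 7)
(77 - 5*(-4 + 2)*(G + 6)*5)**2 = (77 - 5*(-4 + 2)*(7 + 6)*5)**2 = (77 - (-10)*13*5)**2 = (77 - 5*(-26)*5)**2 = (77 + 130*5)**2 = (77 + 650)**2 = 727**2 = 528529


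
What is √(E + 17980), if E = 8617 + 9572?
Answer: √36169 ≈ 190.18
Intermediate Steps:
E = 18189
√(E + 17980) = √(18189 + 17980) = √36169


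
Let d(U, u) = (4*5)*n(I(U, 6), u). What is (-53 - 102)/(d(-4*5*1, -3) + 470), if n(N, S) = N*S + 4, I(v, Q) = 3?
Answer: -31/74 ≈ -0.41892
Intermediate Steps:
n(N, S) = 4 + N*S
d(U, u) = 80 + 60*u (d(U, u) = (4*5)*(4 + 3*u) = 20*(4 + 3*u) = 80 + 60*u)
(-53 - 102)/(d(-4*5*1, -3) + 470) = (-53 - 102)/((80 + 60*(-3)) + 470) = -155/((80 - 180) + 470) = -155/(-100 + 470) = -155/370 = -155*1/370 = -31/74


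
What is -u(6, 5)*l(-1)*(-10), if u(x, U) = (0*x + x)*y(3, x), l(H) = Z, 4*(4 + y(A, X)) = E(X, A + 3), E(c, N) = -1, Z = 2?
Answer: -510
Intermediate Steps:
y(A, X) = -17/4 (y(A, X) = -4 + (1/4)*(-1) = -4 - 1/4 = -17/4)
l(H) = 2
u(x, U) = -17*x/4 (u(x, U) = (0*x + x)*(-17/4) = (0 + x)*(-17/4) = x*(-17/4) = -17*x/4)
-u(6, 5)*l(-1)*(-10) = --17/4*6*2*(-10) = -(-51/2*2)*(-10) = -(-51)*(-10) = -1*510 = -510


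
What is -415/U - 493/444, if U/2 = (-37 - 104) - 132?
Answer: -14153/40404 ≈ -0.35029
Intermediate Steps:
U = -546 (U = 2*((-37 - 104) - 132) = 2*(-141 - 132) = 2*(-273) = -546)
-415/U - 493/444 = -415/(-546) - 493/444 = -415*(-1/546) - 493*1/444 = 415/546 - 493/444 = -14153/40404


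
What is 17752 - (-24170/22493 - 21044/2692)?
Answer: 268860632411/15137789 ≈ 17761.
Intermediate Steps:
17752 - (-24170/22493 - 21044/2692) = 17752 - (-24170*1/22493 - 21044*1/2692) = 17752 - (-24170/22493 - 5261/673) = 17752 - 1*(-134602083/15137789) = 17752 + 134602083/15137789 = 268860632411/15137789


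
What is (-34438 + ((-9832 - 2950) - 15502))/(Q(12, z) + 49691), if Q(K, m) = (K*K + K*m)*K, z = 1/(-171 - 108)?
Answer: -1944382/1593973 ≈ -1.2198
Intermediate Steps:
z = -1/279 (z = 1/(-279) = -1/279 ≈ -0.0035842)
Q(K, m) = K*(K² + K*m) (Q(K, m) = (K² + K*m)*K = K*(K² + K*m))
(-34438 + ((-9832 - 2950) - 15502))/(Q(12, z) + 49691) = (-34438 + ((-9832 - 2950) - 15502))/(12²*(12 - 1/279) + 49691) = (-34438 + (-12782 - 15502))/(144*(3347/279) + 49691) = (-34438 - 28284)/(53552/31 + 49691) = -62722/1593973/31 = -62722*31/1593973 = -1944382/1593973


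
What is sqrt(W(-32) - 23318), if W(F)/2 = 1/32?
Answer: I*sqrt(373087)/4 ≈ 152.7*I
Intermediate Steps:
W(F) = 1/16 (W(F) = 2/32 = 2*(1/32) = 1/16)
sqrt(W(-32) - 23318) = sqrt(1/16 - 23318) = sqrt(-373087/16) = I*sqrt(373087)/4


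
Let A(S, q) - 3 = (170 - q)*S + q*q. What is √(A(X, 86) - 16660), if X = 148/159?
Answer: I*√25794517/53 ≈ 95.827*I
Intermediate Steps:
X = 148/159 (X = 148*(1/159) = 148/159 ≈ 0.93082)
A(S, q) = 3 + q² + S*(170 - q) (A(S, q) = 3 + ((170 - q)*S + q*q) = 3 + (S*(170 - q) + q²) = 3 + (q² + S*(170 - q)) = 3 + q² + S*(170 - q))
√(A(X, 86) - 16660) = √((3 + 86² + 170*(148/159) - 1*148/159*86) - 16660) = √((3 + 7396 + 25160/159 - 12728/159) - 16660) = √(396291/53 - 16660) = √(-486689/53) = I*√25794517/53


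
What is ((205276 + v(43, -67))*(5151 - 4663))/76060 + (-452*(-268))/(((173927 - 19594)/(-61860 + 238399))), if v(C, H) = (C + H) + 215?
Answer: 410508777498902/2934641995 ≈ 1.3988e+5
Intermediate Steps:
v(C, H) = 215 + C + H
((205276 + v(43, -67))*(5151 - 4663))/76060 + (-452*(-268))/(((173927 - 19594)/(-61860 + 238399))) = ((205276 + (215 + 43 - 67))*(5151 - 4663))/76060 + (-452*(-268))/(((173927 - 19594)/(-61860 + 238399))) = ((205276 + 191)*488)*(1/76060) + 121136/((154333/176539)) = (205467*488)*(1/76060) + 121136/((154333*(1/176539))) = 100267896*(1/76060) + 121136/(154333/176539) = 25066974/19015 + 121136*(176539/154333) = 25066974/19015 + 21385228304/154333 = 410508777498902/2934641995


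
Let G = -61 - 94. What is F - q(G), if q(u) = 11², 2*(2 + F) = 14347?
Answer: 14101/2 ≈ 7050.5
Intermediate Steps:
G = -155
F = 14343/2 (F = -2 + (½)*14347 = -2 + 14347/2 = 14343/2 ≈ 7171.5)
q(u) = 121
F - q(G) = 14343/2 - 1*121 = 14343/2 - 121 = 14101/2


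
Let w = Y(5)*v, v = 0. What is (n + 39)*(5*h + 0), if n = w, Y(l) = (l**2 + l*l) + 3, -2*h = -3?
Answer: 585/2 ≈ 292.50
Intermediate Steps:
h = 3/2 (h = -1/2*(-3) = 3/2 ≈ 1.5000)
Y(l) = 3 + 2*l**2 (Y(l) = (l**2 + l**2) + 3 = 2*l**2 + 3 = 3 + 2*l**2)
w = 0 (w = (3 + 2*5**2)*0 = (3 + 2*25)*0 = (3 + 50)*0 = 53*0 = 0)
n = 0
(n + 39)*(5*h + 0) = (0 + 39)*(5*(3/2) + 0) = 39*(15/2 + 0) = 39*(15/2) = 585/2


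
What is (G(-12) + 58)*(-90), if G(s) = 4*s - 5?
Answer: -450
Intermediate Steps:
G(s) = -5 + 4*s
(G(-12) + 58)*(-90) = ((-5 + 4*(-12)) + 58)*(-90) = ((-5 - 48) + 58)*(-90) = (-53 + 58)*(-90) = 5*(-90) = -450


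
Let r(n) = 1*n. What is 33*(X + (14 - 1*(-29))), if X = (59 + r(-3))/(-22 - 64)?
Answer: 60093/43 ≈ 1397.5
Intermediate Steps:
r(n) = n
X = -28/43 (X = (59 - 3)/(-22 - 64) = 56/(-86) = 56*(-1/86) = -28/43 ≈ -0.65116)
33*(X + (14 - 1*(-29))) = 33*(-28/43 + (14 - 1*(-29))) = 33*(-28/43 + (14 + 29)) = 33*(-28/43 + 43) = 33*(1821/43) = 60093/43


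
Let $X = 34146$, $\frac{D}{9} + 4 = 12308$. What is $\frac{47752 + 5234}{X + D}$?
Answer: $\frac{8831}{24147} \approx 0.36572$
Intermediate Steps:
$D = 110736$ ($D = -36 + 9 \cdot 12308 = -36 + 110772 = 110736$)
$\frac{47752 + 5234}{X + D} = \frac{47752 + 5234}{34146 + 110736} = \frac{52986}{144882} = 52986 \cdot \frac{1}{144882} = \frac{8831}{24147}$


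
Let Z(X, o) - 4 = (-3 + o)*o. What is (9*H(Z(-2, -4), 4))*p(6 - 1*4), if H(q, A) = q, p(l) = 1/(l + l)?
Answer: 72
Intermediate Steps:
Z(X, o) = 4 + o*(-3 + o) (Z(X, o) = 4 + (-3 + o)*o = 4 + o*(-3 + o))
p(l) = 1/(2*l)
(9*H(Z(-2, -4), 4))*p(6 - 1*4) = (9*(4 + (-4)² - 3*(-4)))*(1/(2*(6 - 1*4))) = (9*(4 + 16 + 12))*(1/(2*(6 - 4))) = (9*32)*((½)/2) = 288*((½)*(½)) = 288*(¼) = 72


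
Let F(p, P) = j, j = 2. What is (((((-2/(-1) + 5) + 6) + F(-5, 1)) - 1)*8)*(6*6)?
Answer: 4032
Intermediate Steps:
F(p, P) = 2
(((((-2/(-1) + 5) + 6) + F(-5, 1)) - 1)*8)*(6*6) = (((((-2/(-1) + 5) + 6) + 2) - 1)*8)*(6*6) = (((((-2*(-1) + 5) + 6) + 2) - 1)*8)*36 = (((((2 + 5) + 6) + 2) - 1)*8)*36 = ((((7 + 6) + 2) - 1)*8)*36 = (((13 + 2) - 1)*8)*36 = ((15 - 1)*8)*36 = (14*8)*36 = 112*36 = 4032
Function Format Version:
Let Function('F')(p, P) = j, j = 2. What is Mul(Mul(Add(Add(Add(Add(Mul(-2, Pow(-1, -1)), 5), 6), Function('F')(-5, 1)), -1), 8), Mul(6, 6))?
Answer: 4032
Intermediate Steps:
Function('F')(p, P) = 2
Mul(Mul(Add(Add(Add(Add(Mul(-2, Pow(-1, -1)), 5), 6), Function('F')(-5, 1)), -1), 8), Mul(6, 6)) = Mul(Mul(Add(Add(Add(Add(Mul(-2, Pow(-1, -1)), 5), 6), 2), -1), 8), Mul(6, 6)) = Mul(Mul(Add(Add(Add(Add(Mul(-2, -1), 5), 6), 2), -1), 8), 36) = Mul(Mul(Add(Add(Add(Add(2, 5), 6), 2), -1), 8), 36) = Mul(Mul(Add(Add(Add(7, 6), 2), -1), 8), 36) = Mul(Mul(Add(Add(13, 2), -1), 8), 36) = Mul(Mul(Add(15, -1), 8), 36) = Mul(Mul(14, 8), 36) = Mul(112, 36) = 4032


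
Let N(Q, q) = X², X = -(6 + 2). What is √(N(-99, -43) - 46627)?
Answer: I*√46563 ≈ 215.78*I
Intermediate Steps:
X = -8 (X = -1*8 = -8)
N(Q, q) = 64 (N(Q, q) = (-8)² = 64)
√(N(-99, -43) - 46627) = √(64 - 46627) = √(-46563) = I*√46563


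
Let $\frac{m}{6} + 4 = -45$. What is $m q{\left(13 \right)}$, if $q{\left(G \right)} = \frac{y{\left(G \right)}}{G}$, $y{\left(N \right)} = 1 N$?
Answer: $-294$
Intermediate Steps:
$y{\left(N \right)} = N$
$m = -294$ ($m = -24 + 6 \left(-45\right) = -24 - 270 = -294$)
$q{\left(G \right)} = 1$ ($q{\left(G \right)} = \frac{G}{G} = 1$)
$m q{\left(13 \right)} = \left(-294\right) 1 = -294$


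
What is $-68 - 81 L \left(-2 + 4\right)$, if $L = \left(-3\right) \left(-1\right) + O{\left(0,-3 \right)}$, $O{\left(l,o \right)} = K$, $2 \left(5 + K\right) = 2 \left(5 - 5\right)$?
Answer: $256$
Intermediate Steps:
$K = -5$ ($K = -5 + \frac{2 \left(5 - 5\right)}{2} = -5 + \frac{2 \cdot 0}{2} = -5 + \frac{1}{2} \cdot 0 = -5 + 0 = -5$)
$O{\left(l,o \right)} = -5$
$L = -2$ ($L = \left(-3\right) \left(-1\right) - 5 = 3 - 5 = -2$)
$-68 - 81 L \left(-2 + 4\right) = -68 - 81 \left(- 2 \left(-2 + 4\right)\right) = -68 - 81 \left(\left(-2\right) 2\right) = -68 - -324 = -68 + 324 = 256$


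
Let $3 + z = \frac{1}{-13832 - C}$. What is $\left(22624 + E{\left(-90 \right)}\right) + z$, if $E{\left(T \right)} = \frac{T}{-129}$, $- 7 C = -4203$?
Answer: $\frac{98272296490}{4344161} \approx 22622.0$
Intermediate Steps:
$C = \frac{4203}{7}$ ($C = \left(- \frac{1}{7}\right) \left(-4203\right) = \frac{4203}{7} \approx 600.43$)
$E{\left(T \right)} = - \frac{T}{129}$ ($E{\left(T \right)} = T \left(- \frac{1}{129}\right) = - \frac{T}{129}$)
$z = - \frac{303088}{101027}$ ($z = -3 + \frac{1}{-13832 - \frac{4203}{7}} = -3 + \frac{1}{- \frac{101027}{7}} = -3 - \frac{7}{101027} = - \frac{303088}{101027} \approx -3.0001$)
$\left(22624 + E{\left(-90 \right)}\right) + z = \left(22624 - - \frac{30}{43}\right) - \frac{303088}{101027} = \left(22624 + \frac{30}{43}\right) - \frac{303088}{101027} = \frac{972862}{43} - \frac{303088}{101027} = \frac{98272296490}{4344161}$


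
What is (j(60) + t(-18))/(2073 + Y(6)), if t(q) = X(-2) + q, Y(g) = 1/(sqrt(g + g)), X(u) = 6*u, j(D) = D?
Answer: 746280/51567947 - 60*sqrt(3)/51567947 ≈ 0.014470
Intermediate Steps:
Y(g) = sqrt(2)/(2*sqrt(g)) (Y(g) = 1/(sqrt(2*g)) = 1/(sqrt(2)*sqrt(g)) = sqrt(2)/(2*sqrt(g)))
t(q) = -12 + q (t(q) = 6*(-2) + q = -12 + q)
(j(60) + t(-18))/(2073 + Y(6)) = (60 + (-12 - 18))/(2073 + sqrt(2)/(2*sqrt(6))) = (60 - 30)/(2073 + sqrt(2)*(sqrt(6)/6)/2) = 30/(2073 + sqrt(3)/6)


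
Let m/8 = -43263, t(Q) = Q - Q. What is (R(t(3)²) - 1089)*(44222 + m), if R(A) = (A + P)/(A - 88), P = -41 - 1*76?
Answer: 14447317815/44 ≈ 3.2835e+8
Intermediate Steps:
t(Q) = 0
m = -346104 (m = 8*(-43263) = -346104)
P = -117 (P = -41 - 76 = -117)
R(A) = (-117 + A)/(-88 + A) (R(A) = (A - 117)/(A - 88) = (-117 + A)/(-88 + A))
(R(t(3)²) - 1089)*(44222 + m) = ((-117 + 0²)/(-88 + 0²) - 1089)*(44222 - 346104) = ((-117 + 0)/(-88 + 0) - 1089)*(-301882) = (-117/(-88) - 1089)*(-301882) = (-1/88*(-117) - 1089)*(-301882) = (117/88 - 1089)*(-301882) = -95715/88*(-301882) = 14447317815/44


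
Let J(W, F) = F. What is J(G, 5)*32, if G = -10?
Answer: 160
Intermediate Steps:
J(G, 5)*32 = 5*32 = 160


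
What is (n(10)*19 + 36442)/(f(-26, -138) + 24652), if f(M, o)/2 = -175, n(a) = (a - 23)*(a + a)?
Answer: 15751/12151 ≈ 1.2963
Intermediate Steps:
n(a) = 2*a*(-23 + a) (n(a) = (-23 + a)*(2*a) = 2*a*(-23 + a))
f(M, o) = -350 (f(M, o) = 2*(-175) = -350)
(n(10)*19 + 36442)/(f(-26, -138) + 24652) = ((2*10*(-23 + 10))*19 + 36442)/(-350 + 24652) = ((2*10*(-13))*19 + 36442)/24302 = (-260*19 + 36442)*(1/24302) = (-4940 + 36442)*(1/24302) = 31502*(1/24302) = 15751/12151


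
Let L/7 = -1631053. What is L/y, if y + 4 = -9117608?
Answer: 1631053/1302516 ≈ 1.2522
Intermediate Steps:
y = -9117612 (y = -4 - 9117608 = -9117612)
L = -11417371 (L = 7*(-1631053) = -11417371)
L/y = -11417371/(-9117612) = -11417371*(-1/9117612) = 1631053/1302516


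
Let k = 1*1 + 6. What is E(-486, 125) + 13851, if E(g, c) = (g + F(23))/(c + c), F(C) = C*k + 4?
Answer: 3462429/250 ≈ 13850.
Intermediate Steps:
k = 7 (k = 1 + 6 = 7)
F(C) = 4 + 7*C (F(C) = C*7 + 4 = 7*C + 4 = 4 + 7*C)
E(g, c) = (165 + g)/(2*c) (E(g, c) = (g + (4 + 7*23))/(c + c) = (g + (4 + 161))/((2*c)) = (g + 165)*(1/(2*c)) = (165 + g)*(1/(2*c)) = (165 + g)/(2*c))
E(-486, 125) + 13851 = (½)*(165 - 486)/125 + 13851 = (½)*(1/125)*(-321) + 13851 = -321/250 + 13851 = 3462429/250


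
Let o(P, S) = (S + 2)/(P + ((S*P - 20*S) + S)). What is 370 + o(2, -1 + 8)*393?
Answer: 4417/13 ≈ 339.77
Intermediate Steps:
o(P, S) = (2 + S)/(P - 19*S + P*S) (o(P, S) = (2 + S)/(P + ((P*S - 20*S) + S)) = (2 + S)/(P + ((-20*S + P*S) + S)) = (2 + S)/(P + (-19*S + P*S)) = (2 + S)/(P - 19*S + P*S))
370 + o(2, -1 + 8)*393 = 370 + ((2 + (-1 + 8))/(2 - 19*(-1 + 8) + 2*(-1 + 8)))*393 = 370 + ((2 + 7)/(2 - 19*7 + 2*7))*393 = 370 + (9/(2 - 133 + 14))*393 = 370 + (9/(-117))*393 = 370 - 1/117*9*393 = 370 - 1/13*393 = 370 - 393/13 = 4417/13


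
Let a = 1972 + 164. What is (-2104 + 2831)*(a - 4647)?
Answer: -1825497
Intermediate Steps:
a = 2136
(-2104 + 2831)*(a - 4647) = (-2104 + 2831)*(2136 - 4647) = 727*(-2511) = -1825497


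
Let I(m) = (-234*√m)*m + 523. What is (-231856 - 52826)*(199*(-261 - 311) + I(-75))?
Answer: 32255894010 - 24980845500*I*√3 ≈ 3.2256e+10 - 4.3268e+10*I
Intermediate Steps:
I(m) = 523 - 234*m^(3/2) (I(m) = -234*m^(3/2) + 523 = 523 - 234*m^(3/2))
(-231856 - 52826)*(199*(-261 - 311) + I(-75)) = (-231856 - 52826)*(199*(-261 - 311) + (523 - (-87750)*I*√3)) = -284682*(199*(-572) + (523 - (-87750)*I*√3)) = -284682*(-113828 + (523 + 87750*I*√3)) = -284682*(-113305 + 87750*I*√3) = 32255894010 - 24980845500*I*√3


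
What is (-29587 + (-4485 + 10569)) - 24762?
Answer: -48265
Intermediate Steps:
(-29587 + (-4485 + 10569)) - 24762 = (-29587 + 6084) - 24762 = -23503 - 24762 = -48265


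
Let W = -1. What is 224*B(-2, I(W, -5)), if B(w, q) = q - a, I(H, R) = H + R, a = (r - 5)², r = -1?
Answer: -9408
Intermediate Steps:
a = 36 (a = (-1 - 5)² = (-6)² = 36)
B(w, q) = -36 + q (B(w, q) = q - 1*36 = q - 36 = -36 + q)
224*B(-2, I(W, -5)) = 224*(-36 + (-1 - 5)) = 224*(-36 - 6) = 224*(-42) = -9408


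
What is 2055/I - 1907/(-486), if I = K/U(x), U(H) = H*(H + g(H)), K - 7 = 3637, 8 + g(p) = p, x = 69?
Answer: 1120694651/221373 ≈ 5062.5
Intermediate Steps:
g(p) = -8 + p
K = 3644 (K = 7 + 3637 = 3644)
U(H) = H*(-8 + 2*H) (U(H) = H*(H + (-8 + H)) = H*(-8 + 2*H))
I = 1822/4485 (I = 3644/((2*69*(-4 + 69))) = 3644/((2*69*65)) = 3644/8970 = 3644*(1/8970) = 1822/4485 ≈ 0.40624)
2055/I - 1907/(-486) = 2055/(1822/4485) - 1907/(-486) = 2055*(4485/1822) - 1907*(-1/486) = 9216675/1822 + 1907/486 = 1120694651/221373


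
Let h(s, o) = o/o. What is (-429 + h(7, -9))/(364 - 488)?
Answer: 107/31 ≈ 3.4516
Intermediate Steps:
h(s, o) = 1
(-429 + h(7, -9))/(364 - 488) = (-429 + 1)/(364 - 488) = -428/(-124) = -428*(-1/124) = 107/31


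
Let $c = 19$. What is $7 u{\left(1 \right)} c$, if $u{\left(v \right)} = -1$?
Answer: $-133$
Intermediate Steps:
$7 u{\left(1 \right)} c = 7 \left(-1\right) 19 = \left(-7\right) 19 = -133$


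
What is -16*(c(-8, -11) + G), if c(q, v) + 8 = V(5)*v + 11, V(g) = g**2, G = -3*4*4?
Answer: 5120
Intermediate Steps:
G = -48 (G = -12*4 = -48)
c(q, v) = 3 + 25*v (c(q, v) = -8 + (5**2*v + 11) = -8 + (25*v + 11) = -8 + (11 + 25*v) = 3 + 25*v)
-16*(c(-8, -11) + G) = -16*((3 + 25*(-11)) - 48) = -16*((3 - 275) - 48) = -16*(-272 - 48) = -16*(-320) = 5120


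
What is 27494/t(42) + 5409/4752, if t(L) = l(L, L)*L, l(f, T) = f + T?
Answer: 693215/77616 ≈ 8.9313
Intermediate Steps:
l(f, T) = T + f
t(L) = 2*L**2 (t(L) = (L + L)*L = (2*L)*L = 2*L**2)
27494/t(42) + 5409/4752 = 27494/((2*42**2)) + 5409/4752 = 27494/((2*1764)) + 5409*(1/4752) = 27494/3528 + 601/528 = 27494*(1/3528) + 601/528 = 13747/1764 + 601/528 = 693215/77616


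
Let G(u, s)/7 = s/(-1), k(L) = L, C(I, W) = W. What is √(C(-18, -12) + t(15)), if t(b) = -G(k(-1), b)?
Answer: √93 ≈ 9.6436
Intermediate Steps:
G(u, s) = -7*s (G(u, s) = 7*(s/(-1)) = 7*(s*(-1)) = 7*(-s) = -7*s)
t(b) = 7*b (t(b) = -(-7)*b = 7*b)
√(C(-18, -12) + t(15)) = √(-12 + 7*15) = √(-12 + 105) = √93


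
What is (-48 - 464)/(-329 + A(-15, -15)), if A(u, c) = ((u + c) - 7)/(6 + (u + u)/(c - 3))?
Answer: 5888/3839 ≈ 1.5337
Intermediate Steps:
A(u, c) = (-7 + c + u)/(6 + 2*u/(-3 + c)) (A(u, c) = ((c + u) - 7)/(6 + (2*u)/(-3 + c)) = (-7 + c + u)/(6 + 2*u/(-3 + c)))
(-48 - 464)/(-329 + A(-15, -15)) = (-48 - 464)/(-329 + (21 + (-15)**2 - 10*(-15) - 3*(-15) - 15*(-15))/(2*(-9 - 15 + 3*(-15)))) = -512/(-329 + (21 + 225 + 150 + 45 + 225)/(2*(-9 - 15 - 45))) = -512/(-329 + (1/2)*666/(-69)) = -512/(-329 + (1/2)*(-1/69)*666) = -512/(-329 - 111/23) = -512/(-7678/23) = -512*(-23/7678) = 5888/3839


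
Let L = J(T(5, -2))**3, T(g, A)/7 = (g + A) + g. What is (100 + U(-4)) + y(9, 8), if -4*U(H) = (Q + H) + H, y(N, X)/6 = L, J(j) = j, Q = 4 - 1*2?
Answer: 2107595/2 ≈ 1.0538e+6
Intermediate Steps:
Q = 2 (Q = 4 - 2 = 2)
T(g, A) = 7*A + 14*g (T(g, A) = 7*((g + A) + g) = 7*((A + g) + g) = 7*(A + 2*g) = 7*A + 14*g)
L = 175616 (L = (7*(-2) + 14*5)**3 = (-14 + 70)**3 = 56**3 = 175616)
y(N, X) = 1053696 (y(N, X) = 6*175616 = 1053696)
U(H) = -1/2 - H/2 (U(H) = -((2 + H) + H)/4 = -(2 + 2*H)/4 = -1/2 - H/2)
(100 + U(-4)) + y(9, 8) = (100 + (-1/2 - 1/2*(-4))) + 1053696 = (100 + (-1/2 + 2)) + 1053696 = (100 + 3/2) + 1053696 = 203/2 + 1053696 = 2107595/2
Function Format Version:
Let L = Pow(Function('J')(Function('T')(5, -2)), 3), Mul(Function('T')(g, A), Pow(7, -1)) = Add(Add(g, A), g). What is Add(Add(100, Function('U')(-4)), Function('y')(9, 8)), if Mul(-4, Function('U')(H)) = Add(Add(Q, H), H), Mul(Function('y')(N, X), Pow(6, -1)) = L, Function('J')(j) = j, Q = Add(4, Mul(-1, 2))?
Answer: Rational(2107595, 2) ≈ 1.0538e+6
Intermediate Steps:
Q = 2 (Q = Add(4, -2) = 2)
Function('T')(g, A) = Add(Mul(7, A), Mul(14, g)) (Function('T')(g, A) = Mul(7, Add(Add(g, A), g)) = Mul(7, Add(Add(A, g), g)) = Mul(7, Add(A, Mul(2, g))) = Add(Mul(7, A), Mul(14, g)))
L = 175616 (L = Pow(Add(Mul(7, -2), Mul(14, 5)), 3) = Pow(Add(-14, 70), 3) = Pow(56, 3) = 175616)
Function('y')(N, X) = 1053696 (Function('y')(N, X) = Mul(6, 175616) = 1053696)
Function('U')(H) = Add(Rational(-1, 2), Mul(Rational(-1, 2), H)) (Function('U')(H) = Mul(Rational(-1, 4), Add(Add(2, H), H)) = Mul(Rational(-1, 4), Add(2, Mul(2, H))) = Add(Rational(-1, 2), Mul(Rational(-1, 2), H)))
Add(Add(100, Function('U')(-4)), Function('y')(9, 8)) = Add(Add(100, Add(Rational(-1, 2), Mul(Rational(-1, 2), -4))), 1053696) = Add(Add(100, Add(Rational(-1, 2), 2)), 1053696) = Add(Add(100, Rational(3, 2)), 1053696) = Add(Rational(203, 2), 1053696) = Rational(2107595, 2)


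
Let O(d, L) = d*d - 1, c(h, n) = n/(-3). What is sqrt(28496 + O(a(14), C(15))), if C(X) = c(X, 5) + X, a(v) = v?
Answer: sqrt(28691) ≈ 169.38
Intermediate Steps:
c(h, n) = -n/3 (c(h, n) = n*(-1/3) = -n/3)
C(X) = -5/3 + X (C(X) = -1/3*5 + X = -5/3 + X)
O(d, L) = -1 + d**2 (O(d, L) = d**2 - 1 = -1 + d**2)
sqrt(28496 + O(a(14), C(15))) = sqrt(28496 + (-1 + 14**2)) = sqrt(28496 + (-1 + 196)) = sqrt(28496 + 195) = sqrt(28691)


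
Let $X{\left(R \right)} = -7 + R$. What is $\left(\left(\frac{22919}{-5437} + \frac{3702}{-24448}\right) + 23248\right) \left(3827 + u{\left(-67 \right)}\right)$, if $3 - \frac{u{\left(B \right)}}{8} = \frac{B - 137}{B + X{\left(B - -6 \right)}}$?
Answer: $\frac{266868465020339231}{2990784960} \approx 8.923 \cdot 10^{7}$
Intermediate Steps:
$u{\left(B \right)} = 24 - \frac{8 \left(-137 + B\right)}{-1 + 2 B}$ ($u{\left(B \right)} = 24 - 8 \frac{B - 137}{B + \left(-7 + \left(B - -6\right)\right)} = 24 - 8 \frac{-137 + B}{B + \left(-7 + \left(B + 6\right)\right)} = 24 - 8 \frac{-137 + B}{B + \left(-7 + \left(6 + B\right)\right)} = 24 - 8 \frac{-137 + B}{B + \left(-1 + B\right)} = 24 - 8 \frac{-137 + B}{-1 + 2 B} = 24 - \frac{8 \left(-137 + B\right)}{-1 + 2 B}$)
$\left(\left(\frac{22919}{-5437} + \frac{3702}{-24448}\right) + 23248\right) \left(3827 + u{\left(-67 \right)}\right) = \left(\left(\frac{22919}{-5437} + \frac{3702}{-24448}\right) + 23248\right) \left(3827 + \frac{8 \left(134 + 5 \left(-67\right)\right)}{-1 + 2 \left(-67\right)}\right) = \left(\left(22919 \left(- \frac{1}{5437}\right) + 3702 \left(- \frac{1}{24448}\right)\right) + 23248\right) \left(3827 + \frac{8 \left(134 - 335\right)}{-1 - 134}\right) = \left(\left(- \frac{22919}{5437} - \frac{1851}{12224}\right) + 23248\right) \left(3827 + 8 \frac{1}{-135} \left(-201\right)\right) = \left(- \frac{290225743}{66461888} + 23248\right) \left(3827 + 8 \left(- \frac{1}{135}\right) \left(-201\right)\right) = \frac{1544815746481 \left(3827 + \frac{536}{45}\right)}{66461888} = \frac{1544815746481}{66461888} \cdot \frac{172751}{45} = \frac{266868465020339231}{2990784960}$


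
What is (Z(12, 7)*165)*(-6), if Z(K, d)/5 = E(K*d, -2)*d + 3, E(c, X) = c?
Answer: -2925450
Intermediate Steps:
Z(K, d) = 15 + 5*K*d² (Z(K, d) = 5*((K*d)*d + 3) = 5*(K*d² + 3) = 5*(3 + K*d²) = 15 + 5*K*d²)
(Z(12, 7)*165)*(-6) = ((15 + 5*12*7²)*165)*(-6) = ((15 + 5*12*49)*165)*(-6) = ((15 + 2940)*165)*(-6) = (2955*165)*(-6) = 487575*(-6) = -2925450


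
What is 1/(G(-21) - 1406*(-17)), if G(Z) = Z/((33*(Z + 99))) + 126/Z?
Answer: 858/20502761 ≈ 4.1848e-5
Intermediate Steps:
G(Z) = 126/Z + Z/(3267 + 33*Z) (G(Z) = Z/((33*(99 + Z))) + 126/Z = Z/(3267 + 33*Z) + 126/Z = 126/Z + Z/(3267 + 33*Z))
1/(G(-21) - 1406*(-17)) = 1/((1/33)*(411642 + (-21)² + 4158*(-21))/(-21*(99 - 21)) - 1406*(-17)) = 1/((1/33)*(-1/21)*(411642 + 441 - 87318)/78 + 23902) = 1/((1/33)*(-1/21)*(1/78)*324765 + 23902) = 1/(-5155/858 + 23902) = 1/(20502761/858) = 858/20502761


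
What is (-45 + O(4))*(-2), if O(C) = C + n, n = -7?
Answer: 96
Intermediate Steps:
O(C) = -7 + C (O(C) = C - 7 = -7 + C)
(-45 + O(4))*(-2) = (-45 + (-7 + 4))*(-2) = (-45 - 3)*(-2) = -48*(-2) = 96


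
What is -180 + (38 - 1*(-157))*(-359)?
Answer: -70185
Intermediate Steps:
-180 + (38 - 1*(-157))*(-359) = -180 + (38 + 157)*(-359) = -180 + 195*(-359) = -180 - 70005 = -70185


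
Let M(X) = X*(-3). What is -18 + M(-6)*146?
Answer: 2610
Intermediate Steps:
M(X) = -3*X
-18 + M(-6)*146 = -18 - 3*(-6)*146 = -18 + 18*146 = -18 + 2628 = 2610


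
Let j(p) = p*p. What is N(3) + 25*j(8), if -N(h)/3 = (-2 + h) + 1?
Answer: 1594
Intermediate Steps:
N(h) = 3 - 3*h (N(h) = -3*((-2 + h) + 1) = -3*(-1 + h) = 3 - 3*h)
j(p) = p**2
N(3) + 25*j(8) = (3 - 3*3) + 25*8**2 = (3 - 9) + 25*64 = -6 + 1600 = 1594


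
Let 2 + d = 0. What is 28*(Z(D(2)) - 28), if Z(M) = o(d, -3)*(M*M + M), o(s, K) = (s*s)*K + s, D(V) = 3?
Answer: -5488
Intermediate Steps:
d = -2 (d = -2 + 0 = -2)
o(s, K) = s + K*s² (o(s, K) = s²*K + s = K*s² + s = s + K*s²)
Z(M) = -14*M - 14*M² (Z(M) = (-2*(1 - 3*(-2)))*(M*M + M) = (-2*(1 + 6))*(M² + M) = (-2*7)*(M + M²) = -14*(M + M²) = -14*M - 14*M²)
28*(Z(D(2)) - 28) = 28*(-14*3*(1 + 3) - 28) = 28*(-14*3*4 - 28) = 28*(-168 - 28) = 28*(-196) = -5488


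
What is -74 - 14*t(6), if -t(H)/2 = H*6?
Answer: 934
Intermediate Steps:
t(H) = -12*H (t(H) = -2*H*6 = -12*H)
-74 - 14*t(6) = -74 - (-168)*6 = -74 - 14*(-72) = -74 + 1008 = 934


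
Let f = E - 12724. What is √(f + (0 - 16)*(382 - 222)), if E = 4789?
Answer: I*√10495 ≈ 102.45*I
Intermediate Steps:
f = -7935 (f = 4789 - 12724 = -7935)
√(f + (0 - 16)*(382 - 222)) = √(-7935 + (0 - 16)*(382 - 222)) = √(-7935 - 16*160) = √(-7935 - 2560) = √(-10495) = I*√10495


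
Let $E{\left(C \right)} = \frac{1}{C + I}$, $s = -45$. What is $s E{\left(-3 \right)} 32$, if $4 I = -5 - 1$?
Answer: $320$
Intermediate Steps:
$I = - \frac{3}{2}$ ($I = \frac{-5 - 1}{4} = \frac{1}{4} \left(-6\right) = - \frac{3}{2} \approx -1.5$)
$E{\left(C \right)} = \frac{1}{- \frac{3}{2} + C}$ ($E{\left(C \right)} = \frac{1}{C - \frac{3}{2}} = \frac{1}{- \frac{3}{2} + C}$)
$s E{\left(-3 \right)} 32 = - 45 \frac{2}{-3 + 2 \left(-3\right)} 32 = - 45 \frac{2}{-3 - 6} \cdot 32 = - 45 \frac{2}{-9} \cdot 32 = - 45 \cdot 2 \left(- \frac{1}{9}\right) 32 = \left(-45\right) \left(- \frac{2}{9}\right) 32 = 10 \cdot 32 = 320$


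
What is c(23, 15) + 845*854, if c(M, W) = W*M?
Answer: 721975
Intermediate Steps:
c(M, W) = M*W
c(23, 15) + 845*854 = 23*15 + 845*854 = 345 + 721630 = 721975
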